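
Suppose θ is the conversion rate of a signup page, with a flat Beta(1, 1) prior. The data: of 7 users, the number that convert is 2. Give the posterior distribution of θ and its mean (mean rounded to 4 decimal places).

Posterior: Beta(3, 6); mean ≈ 0.3333

Observing 2 successes and 5 failures updates Beta(1, 1) by adding the success and failure counts to the two shape parameters: α = 1+2 = 3, β = 1+5 = 6.
Posterior mean = α/(α+β) = 3/9 = 0.3333.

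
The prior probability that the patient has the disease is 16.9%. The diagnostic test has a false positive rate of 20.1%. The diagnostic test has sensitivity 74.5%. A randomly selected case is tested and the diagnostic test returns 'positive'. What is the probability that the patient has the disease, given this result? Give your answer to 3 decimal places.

P(H | E) ≈ 0.430

Write H for 'the patient has the disease'. Prior odds H:¬H = 0.169/0.831 = 0.20337. For the 'positive' outcome, the likelihood ratio is 0.745/0.201 = 3.7065.
Posterior odds = 0.20337 × 3.7065 = 0.75378, so P(H|E) = 0.75378/(1+0.75378) = 0.430.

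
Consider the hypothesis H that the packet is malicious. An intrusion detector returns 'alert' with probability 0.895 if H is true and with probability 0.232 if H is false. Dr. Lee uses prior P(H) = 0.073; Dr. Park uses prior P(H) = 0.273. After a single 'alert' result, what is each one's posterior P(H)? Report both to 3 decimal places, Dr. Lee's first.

The likelihood ratio for an 'alert' result is 0.895/0.232 = 3.8578.
Dr. Lee: prior odds 0.073/0.927 = 0.078749; posterior odds 0.30379; posterior probability 0.233.
Dr. Park: prior odds 0.273/0.727 = 0.37552; posterior odds 1.4486; posterior probability 0.592.

Dr. Lee: 0.233; Dr. Park: 0.592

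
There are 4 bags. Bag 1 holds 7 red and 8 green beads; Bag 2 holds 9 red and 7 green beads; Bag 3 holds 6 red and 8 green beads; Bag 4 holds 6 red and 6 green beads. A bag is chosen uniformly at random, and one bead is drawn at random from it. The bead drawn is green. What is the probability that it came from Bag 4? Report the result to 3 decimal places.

Posterior probability ≈ 0.245

Tabulate prior·likelihood by source: [1] prior 0.25, lik 0.5333, product 0.1333; [2] prior 0.25, lik 0.4375, product 0.1094; [3] prior 0.25, lik 0.5714, product 0.1429; [4] prior 0.25, lik 0.5, product 0.1250.
Normalizing constant = 0.51057; the posterior for Bag 4 is its product over the sum, 0.1250/0.51057 = 0.245.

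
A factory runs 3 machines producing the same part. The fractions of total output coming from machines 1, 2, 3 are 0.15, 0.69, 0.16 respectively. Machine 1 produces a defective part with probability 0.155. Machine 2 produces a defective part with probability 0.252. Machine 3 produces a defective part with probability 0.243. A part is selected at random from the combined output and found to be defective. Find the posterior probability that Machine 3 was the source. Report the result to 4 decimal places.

P(defective|M1) = 0.155; P(defective|M2) = 0.252; P(defective|M3) = 0.243.
Prior × likelihood for each source: 0.15·0.155=0.02325, 0.69·0.252=0.1739, 0.16·0.243=0.03888. Summing gives P(defective) = 0.23601.
P(Machine 3 | defective) = 0.03888 / 0.23601 = 0.1647.

Posterior probability ≈ 0.1647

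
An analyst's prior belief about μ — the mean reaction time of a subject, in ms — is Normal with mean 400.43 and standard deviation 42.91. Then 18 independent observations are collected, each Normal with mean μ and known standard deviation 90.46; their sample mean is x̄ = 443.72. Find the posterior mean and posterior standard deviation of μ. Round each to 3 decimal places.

With known σ, the Normal prior is conjugate. Weight on the data is w = (n/σ²)/(n/σ² + 1/τ₀²) = 0.00219968/(0.00219968+0.00054310) = 0.80199.
Posterior mean = w·x̄ + (1−w)·μ₀ = 0.80199·443.72 + 0.19801·400.43 = 435.148. Posterior variance = 1/(0.00219968+0.00054310) = 364.593, so SD = 19.094.

Posterior mean ≈ 435.148; posterior SD ≈ 19.094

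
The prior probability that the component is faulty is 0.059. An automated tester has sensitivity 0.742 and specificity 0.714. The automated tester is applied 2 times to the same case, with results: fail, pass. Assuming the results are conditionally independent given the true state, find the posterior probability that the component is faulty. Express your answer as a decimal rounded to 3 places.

Posterior P(H) ≈ 0.056

With H the event that the component is faulty, the joint likelihood of the observed sequence is P(data|H) = 0.742·0.258 = 0.19144 and P(data|¬H) = 0.286·0.714 = 0.20420.
Bayes: P(H|data) = 0.059·0.19144 / (0.059·0.19144 + 0.941·0.20420) = 0.011295/0.20345 = 0.0555.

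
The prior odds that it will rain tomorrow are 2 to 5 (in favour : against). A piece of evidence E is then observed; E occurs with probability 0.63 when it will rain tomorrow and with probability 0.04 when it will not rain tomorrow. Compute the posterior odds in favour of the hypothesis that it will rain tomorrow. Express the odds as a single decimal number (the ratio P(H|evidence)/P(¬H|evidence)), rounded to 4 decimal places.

Posterior odds ≈ 6.3000

Prior odds = 2/5 = 0.40000. In log-odds, ln(0.40000) = -0.91629.
Add log likelihood ratio: ln(15.750) = 2.7568.
Posterior log-odds = 1.8405, so posterior odds = exp(1.8405) = 6.3000.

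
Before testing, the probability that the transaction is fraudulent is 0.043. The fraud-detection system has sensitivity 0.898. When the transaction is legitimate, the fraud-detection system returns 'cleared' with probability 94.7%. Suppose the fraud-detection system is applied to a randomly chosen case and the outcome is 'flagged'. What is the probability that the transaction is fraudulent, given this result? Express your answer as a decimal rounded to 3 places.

P(H | E) ≈ 0.432

Let H be the event that the transaction is fraudulent. P(H) = 0.043, so P(¬H) = 0.957. With E the 'flagged' result, P(E|H) = 0.898 and P(E|¬H) = 0.053.
P(E) = 0.898·0.043 + 0.053·0.957 = 0.038614 + 0.050721 = 0.089335.
By Bayes' theorem, P(H|E) = 0.038614 / 0.089335 = 0.432.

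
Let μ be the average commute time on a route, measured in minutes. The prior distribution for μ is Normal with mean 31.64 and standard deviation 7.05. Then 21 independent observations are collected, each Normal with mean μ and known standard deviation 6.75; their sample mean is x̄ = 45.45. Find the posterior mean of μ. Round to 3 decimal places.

With known σ, the Normal prior is conjugate. Weight on the data is w = (n/σ²)/(n/σ² + 1/τ₀²) = 0.460905/(0.460905+0.0201197) = 0.95817.
Posterior mean = w·x̄ + (1−w)·μ₀ = 0.95817·45.45 + 0.041827·31.64 = 44.872.

Posterior mean ≈ 44.872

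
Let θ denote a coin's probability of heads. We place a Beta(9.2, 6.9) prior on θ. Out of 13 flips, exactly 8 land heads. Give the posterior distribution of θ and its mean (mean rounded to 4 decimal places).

Observing 8 successes and 5 failures updates Beta(9.2, 6.9) by adding the success and failure counts to the two shape parameters: α = 9.2+8 = 17.2, β = 6.9+5 = 11.9.
E[θ | data] = 17.2/(17.2+11.9) = 0.5911.

Posterior: Beta(17.2, 11.9); mean ≈ 0.5911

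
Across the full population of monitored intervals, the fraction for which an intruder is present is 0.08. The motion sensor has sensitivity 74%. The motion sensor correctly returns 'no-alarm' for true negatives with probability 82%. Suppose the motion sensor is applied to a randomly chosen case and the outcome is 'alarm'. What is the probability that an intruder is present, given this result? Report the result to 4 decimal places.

Let H be the event that an intruder is present. P(H) = 0.08, so P(¬H) = 0.92. With E the 'alarm' result, P(E|H) = 0.74 and P(E|¬H) = 0.18.
P(E) = 0.74·0.08 + 0.18·0.92 = 0.059200 + 0.16560 = 0.22480.
By Bayes' theorem, P(H|E) = 0.059200 / 0.22480 = 0.2633.

P(H | E) ≈ 0.2633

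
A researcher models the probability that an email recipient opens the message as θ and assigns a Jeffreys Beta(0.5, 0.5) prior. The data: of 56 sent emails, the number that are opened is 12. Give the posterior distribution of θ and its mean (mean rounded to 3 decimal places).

Observing 12 successes and 44 failures updates Beta(0.5, 0.5) by adding the success and failure counts to the two shape parameters: α = 0.5+12 = 12.5, β = 0.5+44 = 44.5.
E[θ | data] = 12.5/(12.5+44.5) = 0.219.

Posterior: Beta(12.5, 44.5); mean ≈ 0.219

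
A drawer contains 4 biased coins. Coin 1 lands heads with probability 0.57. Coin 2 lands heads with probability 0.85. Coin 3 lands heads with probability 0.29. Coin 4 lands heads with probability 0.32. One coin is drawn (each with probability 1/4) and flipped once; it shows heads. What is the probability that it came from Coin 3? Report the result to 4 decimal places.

Posterior probability ≈ 0.1429

Tabulate prior·likelihood by source: [1] prior 0.25, lik 0.57, product 0.1425; [2] prior 0.25, lik 0.85, product 0.2125; [3] prior 0.25, lik 0.29, product 0.07250; [4] prior 0.25, lik 0.32, product 0.08000.
Normalizing constant = 0.50750; the posterior for Coin 3 is its product over the sum, 0.07250/0.50750 = 0.1429.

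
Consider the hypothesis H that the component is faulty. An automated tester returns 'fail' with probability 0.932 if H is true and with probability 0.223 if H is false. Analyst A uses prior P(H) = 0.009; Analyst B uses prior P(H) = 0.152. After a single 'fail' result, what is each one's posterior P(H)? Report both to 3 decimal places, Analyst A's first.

P('+'|H) = 0.932, P('+'|¬H) = 0.223.
Analyst A: numerator 0.932·0.009 = 0.0083880; evidence = 0.0083880+0.223·0.991 = 0.22938; posterior = 0.037.
Analyst B: numerator 0.932·0.152 = 0.14166; evidence = 0.14166+0.223·0.848 = 0.33077; posterior = 0.428.

Analyst A: 0.037; Analyst B: 0.428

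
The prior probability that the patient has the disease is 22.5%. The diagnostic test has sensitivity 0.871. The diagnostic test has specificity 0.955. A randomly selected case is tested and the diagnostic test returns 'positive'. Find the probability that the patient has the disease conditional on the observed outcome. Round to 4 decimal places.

P(H | E) ≈ 0.8489

Let H be the event that the patient has the disease. P(H) = 0.225, so P(¬H) = 0.775. With E the 'positive' result, P(E|H) = 0.871 and P(E|¬H) = 0.045.
P(E) = 0.871·0.225 + 0.045·0.775 = 0.19598 + 0.034875 = 0.23085.
By Bayes' theorem, P(H|E) = 0.19598 / 0.23085 = 0.8489.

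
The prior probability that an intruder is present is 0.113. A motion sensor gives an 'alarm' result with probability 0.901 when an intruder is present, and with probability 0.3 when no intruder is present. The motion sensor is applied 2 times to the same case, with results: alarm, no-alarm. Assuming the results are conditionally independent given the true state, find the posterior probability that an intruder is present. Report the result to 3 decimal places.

Posterior P(H) ≈ 0.051

With H the event that an intruder is present, the joint likelihood of the observed sequence is P(data|H) = 0.901·0.099 = 0.089199 and P(data|¬H) = 0.3·0.7 = 0.21000.
Bayes: P(H|data) = 0.113·0.089199 / (0.113·0.089199 + 0.887·0.21000) = 0.010079/0.19635 = 0.0513.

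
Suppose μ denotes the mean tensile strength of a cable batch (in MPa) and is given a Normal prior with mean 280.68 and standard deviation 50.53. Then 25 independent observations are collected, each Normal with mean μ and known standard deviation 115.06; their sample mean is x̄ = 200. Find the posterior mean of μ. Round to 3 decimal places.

With known σ, the Normal prior is conjugate. Weight on the data is w = (n/σ²)/(n/σ² + 1/τ₀²) = 0.00188839/(0.00188839+0.00039165) = 0.82823.
Posterior mean = w·x̄ + (1−w)·μ₀ = 0.82823·200 + 0.17177·280.68 = 213.859.

Posterior mean ≈ 213.859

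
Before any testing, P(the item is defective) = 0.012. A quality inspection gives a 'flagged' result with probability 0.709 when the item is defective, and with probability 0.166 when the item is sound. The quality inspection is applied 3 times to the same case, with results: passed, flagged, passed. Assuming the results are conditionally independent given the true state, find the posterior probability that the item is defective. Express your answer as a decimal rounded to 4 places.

Let H be the event that the item is defective; start with P(H) = 0.012. P('flagged'|H) = 0.709, P('flagged'|¬H) = 0.166.
Update on result 1 ('passed'): P(H) ← 0.291·0.0120 / (0.291·0.0120 + 0.834·0.9880) = 0.0034920/0.82748 = 0.0042.
Update on result 2 ('flagged'): P(H) ← 0.709·0.0042 / (0.709·0.0042 + 0.166·0.9958) = 0.0029920/0.16829 = 0.0178.
Update on result 3 ('passed'): P(H) ← 0.291·0.0178 / (0.291·0.0178 + 0.834·0.9822) = 0.0051736/0.82435 = 0.0063.

Posterior P(H) ≈ 0.0063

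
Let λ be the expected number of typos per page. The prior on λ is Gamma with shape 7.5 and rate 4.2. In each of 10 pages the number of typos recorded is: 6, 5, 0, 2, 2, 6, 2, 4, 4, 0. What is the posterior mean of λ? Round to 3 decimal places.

Posterior mean ≈ 2.711

Total count ∑xᵢ = 31 over n = 10 pages.
Gamma is conjugate to the Poisson likelihood: posterior is Gamma(shape = 7.5+31 = 38.5, rate = 4.2+10 = 14.2).
Posterior mean = shape/rate = 38.5/14.2 = 2.711.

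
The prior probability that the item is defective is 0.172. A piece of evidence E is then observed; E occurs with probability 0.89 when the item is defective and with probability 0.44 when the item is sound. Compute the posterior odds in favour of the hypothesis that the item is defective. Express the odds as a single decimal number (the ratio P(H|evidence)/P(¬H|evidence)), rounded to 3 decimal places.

Prior odds = 0.172/(1−0.172) = 0.20773. In log-odds, ln(0.20773) = -1.5715.
Add log likelihood ratio: ln(2.0227) = 0.70445.
Posterior log-odds = -0.86707, so posterior odds = exp(-0.86707) = 0.42018.

Posterior odds ≈ 0.420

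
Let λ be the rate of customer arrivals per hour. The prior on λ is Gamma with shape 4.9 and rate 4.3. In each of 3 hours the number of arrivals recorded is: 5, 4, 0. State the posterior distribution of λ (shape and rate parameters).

Posterior: Gamma(shape=13.9, rate=7.3)

Total count ∑xᵢ = 9 over n = 3 hours.
Gamma is conjugate to the Poisson likelihood: posterior is Gamma(shape = 4.9+9 = 13.9, rate = 4.3+3 = 7.3).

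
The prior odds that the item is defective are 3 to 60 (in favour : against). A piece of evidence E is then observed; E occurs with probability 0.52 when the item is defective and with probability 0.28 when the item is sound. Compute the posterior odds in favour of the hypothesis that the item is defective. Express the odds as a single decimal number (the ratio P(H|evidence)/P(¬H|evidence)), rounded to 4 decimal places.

Prior odds = 3/60 = 0.050000.
Likelihood ratio for E = 0.52/0.28 = 1.8571.
Posterior odds = prior odds × LR = 0.092857.

Posterior odds ≈ 0.0929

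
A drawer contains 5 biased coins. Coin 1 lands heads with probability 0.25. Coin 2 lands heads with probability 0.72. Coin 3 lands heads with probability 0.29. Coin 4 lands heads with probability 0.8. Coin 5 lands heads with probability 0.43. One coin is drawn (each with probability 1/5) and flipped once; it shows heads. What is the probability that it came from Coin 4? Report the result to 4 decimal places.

Posterior probability ≈ 0.3213

Tabulate prior·likelihood by source: [1] prior 0.2, lik 0.25, product 0.05000; [2] prior 0.2, lik 0.72, product 0.1440; [3] prior 0.2, lik 0.29, product 0.05800; [4] prior 0.2, lik 0.8, product 0.1600; [5] prior 0.2, lik 0.43, product 0.08600.
Normalizing constant = 0.49800; the posterior for Coin 4 is its product over the sum, 0.1600/0.49800 = 0.3213.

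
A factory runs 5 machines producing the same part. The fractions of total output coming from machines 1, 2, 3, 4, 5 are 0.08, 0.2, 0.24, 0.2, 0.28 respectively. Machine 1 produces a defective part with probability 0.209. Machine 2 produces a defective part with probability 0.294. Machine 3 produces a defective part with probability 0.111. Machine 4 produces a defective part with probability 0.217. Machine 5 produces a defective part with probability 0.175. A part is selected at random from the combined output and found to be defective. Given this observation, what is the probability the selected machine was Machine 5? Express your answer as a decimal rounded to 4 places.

Tabulate prior·likelihood by source: [1] prior 0.08, lik 0.209, product 0.01672; [2] prior 0.2, lik 0.294, product 0.05880; [3] prior 0.24, lik 0.111, product 0.02664; [4] prior 0.2, lik 0.217, product 0.04340; [5] prior 0.28, lik 0.175, product 0.04900.
Normalizing constant = 0.19456; the posterior for Machine 5 is its product over the sum, 0.04900/0.19456 = 0.2519.

Posterior probability ≈ 0.2519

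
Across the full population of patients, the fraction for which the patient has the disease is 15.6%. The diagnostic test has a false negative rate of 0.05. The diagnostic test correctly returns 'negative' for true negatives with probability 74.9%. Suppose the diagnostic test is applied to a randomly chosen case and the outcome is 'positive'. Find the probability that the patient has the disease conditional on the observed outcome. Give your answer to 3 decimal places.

Write H for 'the patient has the disease'. Prior odds H:¬H = 0.156/0.844 = 0.18483. For the 'positive' outcome, the likelihood ratio is 0.95/0.251 = 3.7849.
Posterior odds = 0.18483 × 3.7849 = 0.69957, so P(H|E) = 0.69957/(1+0.69957) = 0.412.

P(H | E) ≈ 0.412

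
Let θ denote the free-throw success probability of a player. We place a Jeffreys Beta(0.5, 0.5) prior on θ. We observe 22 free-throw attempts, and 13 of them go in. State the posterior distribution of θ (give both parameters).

Observing 13 successes and 9 failures updates Beta(0.5, 0.5) by adding the success and failure counts to the two shape parameters: α = 0.5+13 = 13.5, β = 0.5+9 = 9.5.

Posterior: Beta(13.5, 9.5)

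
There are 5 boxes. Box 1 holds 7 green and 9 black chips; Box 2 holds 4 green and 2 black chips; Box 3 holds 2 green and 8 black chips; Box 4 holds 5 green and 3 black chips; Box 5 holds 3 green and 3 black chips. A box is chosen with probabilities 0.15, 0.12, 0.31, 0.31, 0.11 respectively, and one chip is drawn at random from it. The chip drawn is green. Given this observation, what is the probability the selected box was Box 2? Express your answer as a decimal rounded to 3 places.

P(green|Box 1) = 0.4375; P(green|Box 2) = 0.6667; P(green|Box 3) = 0.2; P(green|Box 4) = 0.625; P(green|Box 5) = 0.5.
Prior × likelihood for each source: 0.15·0.4375=0.06563, 0.12·0.6667=0.08000, 0.31·0.2=0.06200, 0.31·0.625=0.1938, 0.11·0.5=0.05500. Summing gives P(green) = 0.45637.
P(Box 2 | green) = 0.08000 / 0.45637 = 0.175.

Posterior probability ≈ 0.175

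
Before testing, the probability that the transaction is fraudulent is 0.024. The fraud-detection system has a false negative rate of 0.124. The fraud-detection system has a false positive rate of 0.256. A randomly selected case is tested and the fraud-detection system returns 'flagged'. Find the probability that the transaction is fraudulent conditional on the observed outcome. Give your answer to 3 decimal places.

Write H for 'the transaction is fraudulent'. Prior odds H:¬H = 0.024/0.976 = 0.024590. For the 'flagged' outcome, the likelihood ratio is 0.876/0.256 = 3.4219.
Posterior odds = 0.024590 × 3.4219 = 0.084144, so P(H|E) = 0.084144/(1+0.084144) = 0.078.

P(H | E) ≈ 0.078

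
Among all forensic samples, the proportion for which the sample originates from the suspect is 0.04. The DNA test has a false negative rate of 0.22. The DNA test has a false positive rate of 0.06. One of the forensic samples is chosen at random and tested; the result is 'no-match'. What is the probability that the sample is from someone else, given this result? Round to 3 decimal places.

Let H be the event that the sample originates from the suspect. P(H) = 0.04, so P(¬H) = 0.96. With E the 'no-match' result, P(E|H) = 0.22 and P(E|¬H) = 0.94.
P(E) = 0.22·0.04 + 0.94·0.96 = 0.0088000 + 0.90240 = 0.91120.
By Bayes' theorem, P(H|E) = 0.0088000 / 0.91120 = 0.010. Hence P(¬H|E) = 1 − 0.010 = 0.990.

P(¬H | E) ≈ 0.990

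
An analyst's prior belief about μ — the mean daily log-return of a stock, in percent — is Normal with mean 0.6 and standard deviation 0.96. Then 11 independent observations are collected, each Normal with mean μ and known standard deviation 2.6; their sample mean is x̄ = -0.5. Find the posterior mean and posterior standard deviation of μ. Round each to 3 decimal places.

Prior precision 1/τ₀² = 1/0.96² = 1.08507; data precision n/σ² = 11/2.6² = 1.62722.
Posterior precision = 1.08507 + 1.62722 = 2.71229, giving posterior SD = 1/√2.71229 = 0.607.
Posterior mean = (1.08507·0.6 + 1.62722·-0.5) / 2.71229 = -0.060.

Posterior mean ≈ -0.060; posterior SD ≈ 0.607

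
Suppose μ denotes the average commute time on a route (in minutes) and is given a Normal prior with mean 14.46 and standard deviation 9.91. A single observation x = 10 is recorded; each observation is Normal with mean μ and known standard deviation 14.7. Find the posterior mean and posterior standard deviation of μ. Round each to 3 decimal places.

Prior precision 1/τ₀² = 1/9.91² = 0.0101825; data precision n/σ² = 1/14.7² = 0.00462770.
Posterior precision = 0.0101825 + 0.00462770 = 0.0148102, giving posterior SD = 1/√0.0148102 = 8.217.
Posterior mean = (0.0101825·14.46 + 0.00462770·10) / 0.0148102 = 13.066.

Posterior mean ≈ 13.066; posterior SD ≈ 8.217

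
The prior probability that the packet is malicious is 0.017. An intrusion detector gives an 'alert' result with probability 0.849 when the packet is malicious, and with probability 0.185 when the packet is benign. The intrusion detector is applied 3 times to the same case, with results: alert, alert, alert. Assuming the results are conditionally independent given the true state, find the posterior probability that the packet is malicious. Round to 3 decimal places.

Posterior P(H) ≈ 0.626

With H the event that the packet is malicious, the joint likelihood of the observed sequence is P(data|H) = 0.849·0.849·0.849 = 0.61196 and P(data|¬H) = 0.185·0.185·0.185 = 0.0063316.
Bayes: P(H|data) = 0.017·0.61196 / (0.017·0.61196 + 0.983·0.0063316) = 0.010403/0.016627 = 0.6257.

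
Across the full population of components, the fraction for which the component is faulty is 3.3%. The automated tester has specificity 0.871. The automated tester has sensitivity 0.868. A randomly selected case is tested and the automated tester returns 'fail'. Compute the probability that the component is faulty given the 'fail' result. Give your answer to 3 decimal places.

Write H for 'the component is faulty'. Prior odds H:¬H = 0.033/0.967 = 0.034126. For the 'fail' outcome, the likelihood ratio is 0.868/0.129 = 6.7287.
Posterior odds = 0.034126 × 6.7287 = 0.22962, so P(H|E) = 0.22962/(1+0.22962) = 0.187.

P(H | E) ≈ 0.187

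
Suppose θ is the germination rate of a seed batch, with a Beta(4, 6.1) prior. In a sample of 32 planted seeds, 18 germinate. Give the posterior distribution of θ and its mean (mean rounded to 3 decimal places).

Observing 18 successes and 14 failures updates Beta(4, 6.1) by adding the success and failure counts to the two shape parameters: α = 4+18 = 22, β = 6.1+14 = 20.1.
Posterior mean = α/(α+β) = 22/42.1 = 0.523.

Posterior: Beta(22, 20.1); mean ≈ 0.523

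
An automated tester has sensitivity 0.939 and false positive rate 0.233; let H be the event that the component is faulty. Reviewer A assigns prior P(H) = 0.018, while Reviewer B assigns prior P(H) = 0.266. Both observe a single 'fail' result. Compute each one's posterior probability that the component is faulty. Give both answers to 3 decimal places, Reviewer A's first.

Reviewer A: 0.069; Reviewer B: 0.594

The likelihood ratio for a 'fail' result is 0.939/0.233 = 4.0300.
Reviewer A: prior odds 0.018/0.982 = 0.018330; posterior odds 0.073870; posterior probability 0.069.
Reviewer B: prior odds 0.266/0.734 = 0.36240; posterior odds 1.4605; posterior probability 0.594.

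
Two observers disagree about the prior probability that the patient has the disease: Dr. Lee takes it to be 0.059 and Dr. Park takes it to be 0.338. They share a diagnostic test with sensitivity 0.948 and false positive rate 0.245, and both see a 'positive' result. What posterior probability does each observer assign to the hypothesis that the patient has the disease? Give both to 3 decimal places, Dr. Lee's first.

Dr. Lee: 0.195; Dr. Park: 0.664

The likelihood ratio for a 'positive' result is 0.948/0.245 = 3.8694.
Dr. Lee: prior odds 0.059/0.941 = 0.062699; posterior odds 0.24261; posterior probability 0.195.
Dr. Park: prior odds 0.338/0.662 = 0.51057; posterior odds 1.9756; posterior probability 0.664.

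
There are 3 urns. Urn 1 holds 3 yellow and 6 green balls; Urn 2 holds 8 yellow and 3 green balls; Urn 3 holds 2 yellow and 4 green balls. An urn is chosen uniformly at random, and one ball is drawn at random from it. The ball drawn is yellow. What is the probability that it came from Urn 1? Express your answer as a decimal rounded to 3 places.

Tabulate prior·likelihood by source: [1] prior 0.333333, lik 0.3333, product 0.1111; [2] prior 0.333333, lik 0.7273, product 0.2424; [3] prior 0.333333, lik 0.3333, product 0.1111.
Normalizing constant = 0.46465; the posterior for Urn 1 is its product over the sum, 0.1111/0.46465 = 0.239.

Posterior probability ≈ 0.239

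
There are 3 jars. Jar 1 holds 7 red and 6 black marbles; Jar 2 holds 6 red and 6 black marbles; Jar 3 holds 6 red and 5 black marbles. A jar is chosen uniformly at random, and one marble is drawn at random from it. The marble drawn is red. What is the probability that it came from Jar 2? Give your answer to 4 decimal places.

Posterior probability ≈ 0.3157

Tabulate prior·likelihood by source: [1] prior 0.333333, lik 0.5385, product 0.1795; [2] prior 0.333333, lik 0.5, product 0.1667; [3] prior 0.333333, lik 0.5455, product 0.1818.
Normalizing constant = 0.52797; the posterior for Jar 2 is its product over the sum, 0.1667/0.52797 = 0.3157.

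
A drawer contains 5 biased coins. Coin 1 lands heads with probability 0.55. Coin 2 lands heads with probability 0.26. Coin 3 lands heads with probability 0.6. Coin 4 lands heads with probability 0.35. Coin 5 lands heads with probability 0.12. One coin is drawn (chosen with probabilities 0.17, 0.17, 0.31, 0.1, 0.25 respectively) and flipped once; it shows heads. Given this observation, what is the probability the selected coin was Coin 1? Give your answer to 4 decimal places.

P(heads|C1) = 0.55; P(heads|C2) = 0.26; P(heads|C3) = 0.6; P(heads|C4) = 0.35; P(heads|C5) = 0.12.
Prior × likelihood for each source: 0.17·0.55=0.09350, 0.17·0.26=0.04420, 0.31·0.6=0.1860, 0.1·0.35=0.03500, 0.25·0.12=0.03000. Summing gives P(heads) = 0.38870.
P(Coin 1 | heads) = 0.09350 / 0.38870 = 0.2405.

Posterior probability ≈ 0.2405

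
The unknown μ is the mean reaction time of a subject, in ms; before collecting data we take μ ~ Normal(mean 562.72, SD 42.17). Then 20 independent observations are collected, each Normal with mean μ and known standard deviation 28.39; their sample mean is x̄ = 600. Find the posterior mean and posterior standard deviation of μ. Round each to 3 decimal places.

Prior precision 1/τ₀² = 1/42.17² = 0.00056233; data precision n/σ² = 20/28.39² = 0.0248141.
Posterior precision = 0.00056233 + 0.0248141 = 0.0253765, giving posterior SD = 1/√0.0253765 = 6.277.
Posterior mean = (0.00056233·562.72 + 0.0248141·600) / 0.0253765 = 599.174.

Posterior mean ≈ 599.174; posterior SD ≈ 6.277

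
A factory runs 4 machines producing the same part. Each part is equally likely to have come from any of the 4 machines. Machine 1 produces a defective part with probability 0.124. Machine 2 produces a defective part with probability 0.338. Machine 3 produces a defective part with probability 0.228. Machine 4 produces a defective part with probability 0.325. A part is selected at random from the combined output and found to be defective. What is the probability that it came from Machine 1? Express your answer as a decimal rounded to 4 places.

Posterior probability ≈ 0.1222

P(defective|M1) = 0.124; P(defective|M2) = 0.338; P(defective|M3) = 0.228; P(defective|M4) = 0.325.
Prior × likelihood for each source: 0.25·0.124=0.03100, 0.25·0.338=0.08450, 0.25·0.228=0.05700, 0.25·0.325=0.08125. Summing gives P(defective) = 0.25375.
P(Machine 1 | defective) = 0.03100 / 0.25375 = 0.1222.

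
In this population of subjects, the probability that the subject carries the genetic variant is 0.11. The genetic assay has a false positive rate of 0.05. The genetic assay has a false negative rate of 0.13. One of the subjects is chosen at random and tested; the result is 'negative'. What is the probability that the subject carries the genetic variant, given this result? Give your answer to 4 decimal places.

Write H for 'the subject carries the genetic variant'. Prior odds H:¬H = 0.11/0.89 = 0.12360. For the 'negative' outcome, the likelihood ratio is 0.13/0.95 = 0.13684.
Posterior odds = 0.12360 × 0.13684 = 0.016913, so P(H|E) = 0.016913/(1+0.016913) = 0.0166.

P(H | E) ≈ 0.0166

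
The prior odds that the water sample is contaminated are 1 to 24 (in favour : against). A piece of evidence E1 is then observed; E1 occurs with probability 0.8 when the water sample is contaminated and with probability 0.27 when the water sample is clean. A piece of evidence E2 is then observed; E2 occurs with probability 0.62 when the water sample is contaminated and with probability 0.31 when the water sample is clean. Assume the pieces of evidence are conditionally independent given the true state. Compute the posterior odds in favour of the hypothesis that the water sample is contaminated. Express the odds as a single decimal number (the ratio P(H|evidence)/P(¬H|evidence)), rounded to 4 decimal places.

Posterior odds ≈ 0.2469

Prior odds = 1/24 = 0.041667.
Likelihood ratio for E1 = 0.8/0.27 = 2.9630.
Likelihood ratio for E2 = 0.62/0.31 = 2.0000.
Posterior odds = prior odds × LR₁ × LR₂ = 0.24691.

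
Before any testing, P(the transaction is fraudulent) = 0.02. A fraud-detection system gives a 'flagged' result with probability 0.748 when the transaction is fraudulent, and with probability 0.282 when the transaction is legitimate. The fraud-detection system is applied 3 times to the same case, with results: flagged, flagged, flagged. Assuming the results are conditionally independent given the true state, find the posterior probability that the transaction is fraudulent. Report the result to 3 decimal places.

With H the event that the transaction is fraudulent, the joint likelihood of the observed sequence is P(data|H) = 0.748·0.748·0.748 = 0.41851 and P(data|¬H) = 0.282·0.282·0.282 = 0.022426.
Bayes: P(H|data) = 0.02·0.41851 / (0.02·0.41851 + 0.98·0.022426) = 0.0083702/0.030347 = 0.2758.

Posterior P(H) ≈ 0.276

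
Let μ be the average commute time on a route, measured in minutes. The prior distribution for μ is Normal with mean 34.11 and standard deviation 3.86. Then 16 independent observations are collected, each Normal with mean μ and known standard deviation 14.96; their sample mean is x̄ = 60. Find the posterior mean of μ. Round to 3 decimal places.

Prior precision 1/τ₀² = 1/3.86² = 0.0671159; data precision n/σ² = 16/14.96² = 0.0714919.
Posterior precision = 0.0671159 + 0.0714919 = 0.138608.
Posterior mean = (0.0671159·34.11 + 0.0714919·60) / 0.138608 = 47.464.

Posterior mean ≈ 47.464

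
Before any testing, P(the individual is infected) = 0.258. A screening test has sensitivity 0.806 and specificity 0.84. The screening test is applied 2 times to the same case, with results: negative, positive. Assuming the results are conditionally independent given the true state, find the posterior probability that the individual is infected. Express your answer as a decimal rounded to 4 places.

Posterior P(H) ≈ 0.2880

With H the event that the individual is infected, the joint likelihood of the observed sequence is P(data|H) = 0.194·0.806 = 0.15636 and P(data|¬H) = 0.84·0.16 = 0.13440.
Bayes: P(H|data) = 0.258·0.15636 / (0.258·0.15636 + 0.742·0.13440) = 0.040342/0.14007 = 0.2880.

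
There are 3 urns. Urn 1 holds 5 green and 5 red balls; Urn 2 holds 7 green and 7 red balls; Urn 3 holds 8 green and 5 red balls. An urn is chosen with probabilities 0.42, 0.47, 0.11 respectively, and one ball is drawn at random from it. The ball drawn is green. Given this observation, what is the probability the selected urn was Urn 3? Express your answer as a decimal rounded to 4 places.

Posterior probability ≈ 0.1320

P(green|Urn 1) = 0.5; P(green|Urn 2) = 0.5; P(green|Urn 3) = 0.6154.
Prior × likelihood for each source: 0.42·0.5=0.2100, 0.47·0.5=0.2350, 0.11·0.6154=0.06769. Summing gives P(green) = 0.51269.
P(Urn 3 | green) = 0.06769 / 0.51269 = 0.1320.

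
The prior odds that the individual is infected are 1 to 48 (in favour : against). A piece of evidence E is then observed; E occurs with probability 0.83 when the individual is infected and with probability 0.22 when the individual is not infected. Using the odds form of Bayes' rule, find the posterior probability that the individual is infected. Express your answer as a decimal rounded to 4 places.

Prior odds = 1/48 = 0.020833. In log-odds, ln(0.020833) = -3.8712.
Add log likelihood ratio: ln(3.7727) = 1.3278.
Posterior log-odds = -2.5434, so posterior odds = exp(-2.5434) = 0.078598. Converting, P(H|E) = 0.078598/1.0786 = 0.0729.

Posterior probability ≈ 0.0729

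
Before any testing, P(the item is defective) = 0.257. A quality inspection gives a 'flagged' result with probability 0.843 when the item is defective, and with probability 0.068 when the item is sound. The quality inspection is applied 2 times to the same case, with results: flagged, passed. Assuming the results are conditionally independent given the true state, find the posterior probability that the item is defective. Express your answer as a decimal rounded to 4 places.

Posterior P(H) ≈ 0.4194

With H the event that the item is defective, the joint likelihood of the observed sequence is P(data|H) = 0.843·0.157 = 0.13235 and P(data|¬H) = 0.068·0.932 = 0.063376.
Bayes: P(H|data) = 0.257·0.13235 / (0.257·0.13235 + 0.743·0.063376) = 0.034014/0.081103 = 0.4194.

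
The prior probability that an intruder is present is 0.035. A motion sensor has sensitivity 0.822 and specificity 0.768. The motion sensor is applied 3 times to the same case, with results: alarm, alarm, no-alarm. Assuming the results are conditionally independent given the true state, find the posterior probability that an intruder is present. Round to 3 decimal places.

Posterior P(H) ≈ 0.095

Let H be the event that an intruder is present; start with P(H) = 0.035. P('alarm'|H) = 0.822, P('alarm'|¬H) = 0.232.
Update on result 1 ('alarm'): P(H) ← 0.822·0.0350 / (0.822·0.0350 + 0.232·0.9650) = 0.028770/0.25265 = 0.1139.
Update on result 2 ('alarm'): P(H) ← 0.822·0.1139 / (0.822·0.1139 + 0.232·0.8861) = 0.093604/0.29919 = 0.3129.
Update on result 3 ('no-alarm'): P(H) ← 0.178·0.3129 / (0.178·0.3129 + 0.768·0.6871) = 0.055689/0.58341 = 0.0955.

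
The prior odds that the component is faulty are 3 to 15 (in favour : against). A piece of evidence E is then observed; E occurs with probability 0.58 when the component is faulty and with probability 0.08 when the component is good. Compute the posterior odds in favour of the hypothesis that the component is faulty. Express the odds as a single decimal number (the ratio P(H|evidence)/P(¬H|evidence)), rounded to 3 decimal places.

Prior odds = 3/15 = 0.20000. In log-odds, ln(0.20000) = -1.6094.
Add log likelihood ratio: ln(7.2500) = 1.9810.
Posterior log-odds = 0.37156, so posterior odds = exp(0.37156) = 1.4500.

Posterior odds ≈ 1.450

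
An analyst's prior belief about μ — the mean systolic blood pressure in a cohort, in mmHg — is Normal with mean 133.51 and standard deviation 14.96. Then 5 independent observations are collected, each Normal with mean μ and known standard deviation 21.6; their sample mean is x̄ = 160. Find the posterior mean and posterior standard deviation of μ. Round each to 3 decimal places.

Posterior mean ≈ 152.205; posterior SD ≈ 8.115

With known σ, the Normal prior is conjugate. Weight on the data is w = (n/σ²)/(n/σ² + 1/τ₀²) = 0.0107167/(0.0107167+0.00446824) = 0.70575.
Posterior mean = w·x̄ + (1−w)·μ₀ = 0.70575·160 + 0.29425·133.51 = 152.205. Posterior variance = 1/(0.0107167+0.00446824) = 65.8546, so SD = 8.115.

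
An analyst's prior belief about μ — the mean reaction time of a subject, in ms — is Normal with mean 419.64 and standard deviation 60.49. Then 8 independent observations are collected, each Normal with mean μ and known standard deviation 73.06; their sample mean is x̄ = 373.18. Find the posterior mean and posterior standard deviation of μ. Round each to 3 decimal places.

Posterior mean ≈ 380.345; posterior SD ≈ 23.755

With known σ, the Normal prior is conjugate. Weight on the data is w = (n/σ²)/(n/σ² + 1/τ₀²) = 0.00149876/(0.00149876+0.00027330) = 0.84577.
Posterior mean = w·x̄ + (1−w)·μ₀ = 0.84577·373.18 + 0.15423·419.64 = 380.345. Posterior variance = 1/(0.00149876+0.00027330) = 564.318, so SD = 23.755.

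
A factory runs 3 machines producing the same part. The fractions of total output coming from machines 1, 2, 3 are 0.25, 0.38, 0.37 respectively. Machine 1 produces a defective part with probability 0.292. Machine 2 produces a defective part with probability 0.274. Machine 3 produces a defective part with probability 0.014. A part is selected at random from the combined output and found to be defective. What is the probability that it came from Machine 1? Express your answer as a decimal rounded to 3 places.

Posterior probability ≈ 0.400

P(defective|M1) = 0.292; P(defective|M2) = 0.274; P(defective|M3) = 0.014.
Prior × likelihood for each source: 0.25·0.292=0.07300, 0.38·0.274=0.1041, 0.37·0.014=0.005180. Summing gives P(defective) = 0.18230.
P(Machine 1 | defective) = 0.07300 / 0.18230 = 0.400.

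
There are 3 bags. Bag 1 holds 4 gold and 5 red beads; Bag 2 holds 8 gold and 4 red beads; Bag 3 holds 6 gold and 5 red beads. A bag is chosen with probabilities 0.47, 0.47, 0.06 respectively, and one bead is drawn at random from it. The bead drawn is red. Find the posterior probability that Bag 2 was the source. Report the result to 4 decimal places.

Posterior probability ≈ 0.3520

Tabulate prior·likelihood by source: [1] prior 0.47, lik 0.5556, product 0.2611; [2] prior 0.47, lik 0.3333, product 0.1567; [3] prior 0.06, lik 0.4545, product 0.02727.
Normalizing constant = 0.44505; the posterior for Bag 2 is its product over the sum, 0.1567/0.44505 = 0.3520.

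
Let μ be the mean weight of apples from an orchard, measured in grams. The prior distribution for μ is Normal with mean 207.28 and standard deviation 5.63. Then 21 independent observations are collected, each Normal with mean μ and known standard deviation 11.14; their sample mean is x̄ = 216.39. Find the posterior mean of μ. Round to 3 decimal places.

Posterior mean ≈ 214.958

With known σ, the Normal prior is conjugate. Weight on the data is w = (n/σ²)/(n/σ² + 1/τ₀²) = 0.169219/(0.169219+0.0315488) = 0.84286.
Posterior mean = w·x̄ + (1−w)·μ₀ = 0.84286·216.39 + 0.15714·207.28 = 214.958.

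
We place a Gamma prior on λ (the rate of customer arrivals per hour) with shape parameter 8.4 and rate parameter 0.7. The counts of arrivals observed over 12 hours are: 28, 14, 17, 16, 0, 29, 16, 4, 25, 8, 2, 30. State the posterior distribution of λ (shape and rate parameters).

The Poisson likelihood adds the total count to the shape and the number of exposure periods to the rate. Here ∑xᵢ = 189 and n = 12, so shape 8.4→197.4 and rate 0.7→12.7.

Posterior: Gamma(shape=197.4, rate=12.7)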